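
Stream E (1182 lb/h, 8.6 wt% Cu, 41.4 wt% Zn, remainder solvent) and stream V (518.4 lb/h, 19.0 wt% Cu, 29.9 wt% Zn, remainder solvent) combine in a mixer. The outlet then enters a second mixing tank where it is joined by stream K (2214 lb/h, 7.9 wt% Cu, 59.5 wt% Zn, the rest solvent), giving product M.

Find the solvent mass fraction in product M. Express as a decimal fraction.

0.403

Overall, product flow = 3914.4 lb/h.
solvent in = 1182×0.500 + 518.4×0.511 + 2214×0.326 = 1577.7 lb/h.
solvent fraction in M = 0.403.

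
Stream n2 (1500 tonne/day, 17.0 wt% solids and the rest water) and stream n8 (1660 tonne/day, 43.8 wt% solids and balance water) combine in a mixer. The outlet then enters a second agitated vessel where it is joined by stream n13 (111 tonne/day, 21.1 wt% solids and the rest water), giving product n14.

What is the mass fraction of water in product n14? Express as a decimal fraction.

0.693

Overall, product flow = 3271 tonne/day.
water in = 1500×0.830 + 1660×0.562 + 111×0.789 = 2265.5 tonne/day.
water fraction in n14 = 0.693.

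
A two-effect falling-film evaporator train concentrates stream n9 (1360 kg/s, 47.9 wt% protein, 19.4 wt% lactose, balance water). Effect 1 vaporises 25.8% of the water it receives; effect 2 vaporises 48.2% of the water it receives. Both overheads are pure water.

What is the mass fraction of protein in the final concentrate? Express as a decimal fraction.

0.600

water in feed = 1360×0.327 = 444.72 kg/s.
After stage 1: water left = (1−0.258)×444.72 = 329.98; stream total = 1245.3 kg/s.
After stage 2: water left = (1−0.482)×329.98 = 170.93; final concentrate = 1086.2 kg/s.
protein fraction = 651.44/1086.2 = 0.600.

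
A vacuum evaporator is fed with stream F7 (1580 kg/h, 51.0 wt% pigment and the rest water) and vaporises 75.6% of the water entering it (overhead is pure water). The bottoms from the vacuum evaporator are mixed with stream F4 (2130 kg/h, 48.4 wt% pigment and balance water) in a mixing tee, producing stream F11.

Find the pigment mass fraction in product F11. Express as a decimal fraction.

0.588

Vapour removed = 0.756×0.490×1580 = 585.3 kg/h; concentrate = 994.7 kg/h.
pigment reaching the mixer = 805.8 (from concentrate) + 2130×0.484 = 1836.7 kg/h.
Product flow = 994.7 + 2130 = 3124.7 kg/h; pigment fraction = 0.588.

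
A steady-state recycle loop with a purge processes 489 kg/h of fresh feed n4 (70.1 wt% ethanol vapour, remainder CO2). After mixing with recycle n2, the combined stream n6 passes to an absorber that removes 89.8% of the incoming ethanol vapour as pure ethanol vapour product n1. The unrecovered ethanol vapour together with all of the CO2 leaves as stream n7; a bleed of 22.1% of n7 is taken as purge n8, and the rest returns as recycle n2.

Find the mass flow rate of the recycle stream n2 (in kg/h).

545 kg/h

CO2 enters only via n4 and leaves only via the purge: 489×0.299 = 0.221×(CO2 in n7), and the absorber passes all CO2, so CO2 in n6 = CO2 in n7 = 661.59 kg/h.
ethanol vapour in n6: m_A = 489×0.701 + (1−0.221)·(1−0.898)·m_A, so m_A = 342.79/0.9205 = 372.38 kg/h.
n7 = (1−0.898)×372.38 + 661.59 = 699.57 kg/h.
Recycle n2 = (1−0.221)×699.57 = 544.97 kg/h.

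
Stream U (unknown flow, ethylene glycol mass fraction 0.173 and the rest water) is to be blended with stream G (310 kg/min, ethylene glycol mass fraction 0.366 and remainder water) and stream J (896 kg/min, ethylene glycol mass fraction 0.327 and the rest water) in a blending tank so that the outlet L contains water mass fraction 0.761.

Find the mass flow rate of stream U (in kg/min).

1791 kg/min

Let U be the unknown flow. Total out = 1206 + U.
water balance: 799.55 + 0.827·U = 0.761·(1206 + U)
(0.827 − 0.761)·U = 0.761×1206 − 799.55 = 118.22
U = 118.22 / 0.066 = 1791.2 kg/min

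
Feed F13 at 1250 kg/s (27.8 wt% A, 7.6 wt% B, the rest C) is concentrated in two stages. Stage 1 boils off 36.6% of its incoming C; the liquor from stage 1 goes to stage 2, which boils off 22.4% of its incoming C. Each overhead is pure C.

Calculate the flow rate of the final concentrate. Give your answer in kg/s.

C in feed = 1250×0.646 = 807.5 kg/s.
After stage 1: C left = (1−0.366)×807.5 = 511.95; stream total = 954.45 kg/s.
After stage 2: C left = (1−0.224)×511.95 = 397.28; final concentrate = 839.78 kg/s.

839.8 kg/s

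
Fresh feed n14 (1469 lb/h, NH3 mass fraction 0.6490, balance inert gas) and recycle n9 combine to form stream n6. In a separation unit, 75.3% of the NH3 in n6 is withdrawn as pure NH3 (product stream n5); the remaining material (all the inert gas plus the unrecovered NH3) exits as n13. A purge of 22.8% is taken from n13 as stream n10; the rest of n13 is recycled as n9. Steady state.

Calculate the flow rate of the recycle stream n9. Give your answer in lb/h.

inert gas enters only via n14 and leaves only via the purge: 1469×0.351 = 0.228×(inert gas in n13), and the separation unit passes all inert gas, so inert gas in n6 = inert gas in n13 = 2261.5 lb/h.
NH3 in n6: m_A = 1469×0.649 + (1−0.228)·(1−0.753)·m_A, so m_A = 953.38/0.8093 = 1178 lb/h.
n13 = (1−0.753)×1178 + 2261.5 = 2552.5 lb/h.
Recycle n9 = (1−0.228)×2552.5 = 1970.5 lb/h.

1970 lb/h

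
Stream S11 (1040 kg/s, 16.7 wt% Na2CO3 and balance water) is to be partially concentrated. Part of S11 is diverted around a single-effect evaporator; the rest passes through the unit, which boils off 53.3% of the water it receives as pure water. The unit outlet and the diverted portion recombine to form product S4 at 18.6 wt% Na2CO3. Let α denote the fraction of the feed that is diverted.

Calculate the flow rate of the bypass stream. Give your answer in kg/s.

All 1040×0.167 = 173.68 kg/s of Na2CO3 reaches S4, so S4 = 173.68/0.186 = 933.76 kg/s and vapour = 106.24 kg/s.
The evaporator receives (1−α)·1040 of feed at 0.833 water and removes 0.533 of that water:
0.533×0.833×(1−α)×1040 = 106.24
(1−α) = 106.24/461.75 = 0.2301;  α = 0.7699.
Bypass flow = 0.7699×1040 = 800.72 kg/s.

800.7 kg/s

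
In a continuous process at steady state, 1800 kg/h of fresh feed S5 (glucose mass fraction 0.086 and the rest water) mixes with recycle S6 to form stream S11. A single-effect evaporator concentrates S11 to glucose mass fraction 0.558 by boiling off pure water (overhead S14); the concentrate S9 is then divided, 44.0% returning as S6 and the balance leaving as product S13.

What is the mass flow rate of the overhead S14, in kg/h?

Overall glucose balance (none leaves overhead): glucose in fresh feed = glucose in product, i.e. 1800×0.086 = (1−0.440)·S9·0.558.
S9 = 154.8/(0.558×0.560) = 495.39 kg/h.
Recycle S6 = 0.440×495.39 = 217.97 kg/h.
Combined feed S11 = 1800 + 217.97 = 2018 kg/h.
Overhead S14 = S11 − S9 = 2018 − 495.39 = 1522.6 kg/h.

1523 kg/h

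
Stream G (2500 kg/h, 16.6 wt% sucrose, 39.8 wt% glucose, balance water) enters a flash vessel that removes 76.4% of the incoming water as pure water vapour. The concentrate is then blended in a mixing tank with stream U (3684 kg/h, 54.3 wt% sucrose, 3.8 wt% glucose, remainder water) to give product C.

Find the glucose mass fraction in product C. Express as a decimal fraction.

0.212

Vapour removed = 0.764×0.436×2500 = 832.76 kg/h; concentrate = 1667.2 kg/h.
glucose reaching the mixer = 995 (from concentrate) + 3684×0.038 = 1135 kg/h.
Product flow = 1667.2 + 3684 = 5351.2 kg/h; glucose fraction = 0.212.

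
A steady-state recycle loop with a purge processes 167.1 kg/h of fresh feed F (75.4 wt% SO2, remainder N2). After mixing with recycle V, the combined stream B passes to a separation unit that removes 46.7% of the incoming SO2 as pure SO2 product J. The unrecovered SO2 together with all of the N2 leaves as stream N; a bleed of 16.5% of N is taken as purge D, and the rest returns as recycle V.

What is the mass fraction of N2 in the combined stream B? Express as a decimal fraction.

0.523

N2 enters only via F and leaves only via the purge: 167.1×0.246 = 0.165×(N2 in N), and the separation unit passes all N2, so N2 in B = N2 in N = 249.13 kg/h.
SO2 in B: m_A = 167.1×0.754 + (1−0.165)·(1−0.467)·m_A, so m_A = 125.99/0.5549 = 227.04 kg/h.
B = 227.04 + 249.13 = 476.17 kg/h.
N2 fraction in B = 249.13/476.17 = 0.523.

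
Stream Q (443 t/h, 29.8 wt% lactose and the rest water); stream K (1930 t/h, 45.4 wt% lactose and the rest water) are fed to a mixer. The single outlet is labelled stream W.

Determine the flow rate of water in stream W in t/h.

water out = water in = 443×0.702 + 1930×0.546 = 1364.8 t/h.

1365 t/h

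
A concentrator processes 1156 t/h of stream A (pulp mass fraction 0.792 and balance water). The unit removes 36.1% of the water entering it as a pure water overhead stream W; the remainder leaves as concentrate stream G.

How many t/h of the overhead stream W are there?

86.8 t/h

water entering = 1156×0.208 = 240.45 t/h; overhead removed = 0.361×240.45 = 86.802 t/h.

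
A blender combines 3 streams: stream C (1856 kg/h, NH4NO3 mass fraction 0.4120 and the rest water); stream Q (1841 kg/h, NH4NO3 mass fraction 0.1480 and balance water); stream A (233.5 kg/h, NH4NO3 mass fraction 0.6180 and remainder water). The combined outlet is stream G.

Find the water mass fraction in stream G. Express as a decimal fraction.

Total flow out = 1856 + 1841 + 233.5 = 3930.5 kg/h.
water in = 1856×0.588 + 1841×0.852 + 233.5×0.382 = 2749.1 kg/h.
water mass fraction in G = 2749.1/3930.5 = 0.6994.

0.6994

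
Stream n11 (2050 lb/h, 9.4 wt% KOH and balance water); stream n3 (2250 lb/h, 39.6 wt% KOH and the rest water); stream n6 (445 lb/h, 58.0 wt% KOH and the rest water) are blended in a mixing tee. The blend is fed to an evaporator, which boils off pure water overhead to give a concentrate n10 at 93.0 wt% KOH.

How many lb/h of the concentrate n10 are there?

1443 lb/h

KOH entering = 2050×0.094 + 2250×0.396 + 445×0.580 = 1341.8 lb/h.
All KOH reports to n10, so n10 = 1341.8/0.930 = 1442.8 lb/h.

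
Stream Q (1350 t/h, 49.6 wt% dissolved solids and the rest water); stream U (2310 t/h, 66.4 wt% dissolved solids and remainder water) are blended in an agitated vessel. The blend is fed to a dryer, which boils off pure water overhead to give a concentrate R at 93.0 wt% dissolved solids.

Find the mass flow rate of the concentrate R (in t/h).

2369 t/h

dissolved solids entering = 1350×0.496 + 2310×0.664 = 2203.4 t/h.
All dissolved solids reports to R, so R = 2203.4/0.930 = 2369.3 t/h.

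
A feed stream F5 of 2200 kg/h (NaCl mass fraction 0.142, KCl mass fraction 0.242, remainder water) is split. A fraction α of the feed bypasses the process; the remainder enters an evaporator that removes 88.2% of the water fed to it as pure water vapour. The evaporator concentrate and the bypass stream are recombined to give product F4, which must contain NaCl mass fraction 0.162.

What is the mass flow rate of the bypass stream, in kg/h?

All 2200×0.142 = 312.4 kg/h of NaCl reaches F4, so F4 = 312.4/0.162 = 1928.4 kg/h and vapour = 271.6 kg/h.
The evaporator receives (1−α)·2200 of feed at 0.616 water and removes 0.882 of that water:
0.882×0.616×(1−α)×2200 = 271.6
(1−α) = 271.6/1195.3 = 0.2272;  α = 0.7728.
Bypass flow = 0.7728×2200 = 1700.1 kg/h.

1700 kg/h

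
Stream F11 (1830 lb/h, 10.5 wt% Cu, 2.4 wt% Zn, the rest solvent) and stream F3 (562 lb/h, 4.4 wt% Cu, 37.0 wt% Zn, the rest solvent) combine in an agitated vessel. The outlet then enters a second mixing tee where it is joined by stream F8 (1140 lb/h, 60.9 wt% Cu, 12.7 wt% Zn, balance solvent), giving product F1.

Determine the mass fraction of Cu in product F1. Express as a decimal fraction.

Overall, product flow = 3532 lb/h.
Cu in = 1830×0.105 + 562×0.044 + 1140×0.609 = 911.14 lb/h.
Cu fraction in F1 = 0.2580.

0.2580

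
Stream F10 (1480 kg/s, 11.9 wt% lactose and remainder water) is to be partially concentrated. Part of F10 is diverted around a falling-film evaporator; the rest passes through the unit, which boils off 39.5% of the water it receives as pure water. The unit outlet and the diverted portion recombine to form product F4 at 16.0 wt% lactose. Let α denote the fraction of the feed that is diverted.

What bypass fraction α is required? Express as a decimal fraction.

All 1480×0.119 = 176.12 kg/s of lactose reaches F4, so F4 = 176.12/0.160 = 1100.8 kg/s and vapour = 379.25 kg/s.
The evaporator receives (1−α)·1480 of feed at 0.881 water and removes 0.395 of that water:
0.395×0.881×(1−α)×1480 = 379.25
(1−α) = 379.25/515.03 = 0.7364;  α = 0.2636.

0.264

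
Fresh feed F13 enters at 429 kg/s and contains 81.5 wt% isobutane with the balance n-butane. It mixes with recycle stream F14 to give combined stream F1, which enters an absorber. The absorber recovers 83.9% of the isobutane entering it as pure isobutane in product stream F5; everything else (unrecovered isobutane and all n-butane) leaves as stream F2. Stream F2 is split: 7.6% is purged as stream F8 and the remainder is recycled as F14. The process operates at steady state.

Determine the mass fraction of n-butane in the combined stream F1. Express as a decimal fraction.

0.718

n-butane enters only via F13 and leaves only via the purge: 429×0.185 = 0.076×(n-butane in F2), and the absorber passes all n-butane, so n-butane in F1 = n-butane in F2 = 1044.3 kg/s.
isobutane in F1: m_A = 429×0.815 + (1−0.076)·(1−0.839)·m_A, so m_A = 349.63/0.8512 = 410.74 kg/s.
F1 = 410.74 + 1044.3 = 1455 kg/s.
n-butane fraction in F1 = 1044.3/1455 = 0.718.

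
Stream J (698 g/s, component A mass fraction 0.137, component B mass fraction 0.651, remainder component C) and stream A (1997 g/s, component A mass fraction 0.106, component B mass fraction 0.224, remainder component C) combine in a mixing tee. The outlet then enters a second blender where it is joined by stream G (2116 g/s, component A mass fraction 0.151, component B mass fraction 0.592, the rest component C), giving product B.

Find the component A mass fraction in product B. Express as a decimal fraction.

Overall, product flow = 4811 g/s.
component A in = 698×0.137 + 1997×0.106 + 2116×0.151 = 626.82 g/s.
component A fraction in B = 0.130.

0.130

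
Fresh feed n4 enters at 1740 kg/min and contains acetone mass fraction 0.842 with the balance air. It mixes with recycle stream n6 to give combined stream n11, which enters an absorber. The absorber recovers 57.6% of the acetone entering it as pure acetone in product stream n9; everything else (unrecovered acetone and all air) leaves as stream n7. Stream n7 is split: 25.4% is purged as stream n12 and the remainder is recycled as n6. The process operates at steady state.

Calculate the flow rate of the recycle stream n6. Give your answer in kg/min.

air enters only via n4 and leaves only via the purge: 1740×0.158 = 0.254×(air in n7), and the absorber passes all air, so air in n11 = air in n7 = 1082.4 kg/min.
acetone in n11: m_A = 1740×0.842 + (1−0.254)·(1−0.576)·m_A, so m_A = 1465.1/0.6837 = 2142.9 kg/min.
n7 = (1−0.576)×2142.9 + 1082.4 = 1990.9 kg/min.
Recycle n6 = (1−0.254)×1990.9 = 1485.2 kg/min.

1485 kg/min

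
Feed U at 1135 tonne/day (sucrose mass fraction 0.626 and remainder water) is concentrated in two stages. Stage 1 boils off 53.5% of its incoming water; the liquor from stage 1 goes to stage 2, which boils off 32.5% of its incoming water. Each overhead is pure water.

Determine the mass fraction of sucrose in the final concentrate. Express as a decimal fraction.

water in feed = 1135×0.374 = 424.49 tonne/day.
After stage 1: water left = (1−0.535)×424.49 = 197.39; stream total = 907.9 tonne/day.
After stage 2: water left = (1−0.325)×197.39 = 133.24; final concentrate = 843.75 tonne/day.
sucrose fraction = 710.51/843.75 = 0.842.

0.842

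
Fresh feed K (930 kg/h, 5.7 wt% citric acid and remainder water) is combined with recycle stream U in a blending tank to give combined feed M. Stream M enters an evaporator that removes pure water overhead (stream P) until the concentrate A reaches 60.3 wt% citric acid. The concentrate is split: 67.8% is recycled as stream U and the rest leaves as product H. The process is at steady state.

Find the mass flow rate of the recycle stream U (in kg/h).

Overall citric acid balance (none leaves overhead): citric acid in fresh feed = citric acid in product, i.e. 930×0.057 = (1−0.678)·A·0.603.
A = 53.01/(0.603×0.322) = 273.01 kg/h.
Recycle U = 0.678×273.01 = 185.1 kg/h.

185.1 kg/h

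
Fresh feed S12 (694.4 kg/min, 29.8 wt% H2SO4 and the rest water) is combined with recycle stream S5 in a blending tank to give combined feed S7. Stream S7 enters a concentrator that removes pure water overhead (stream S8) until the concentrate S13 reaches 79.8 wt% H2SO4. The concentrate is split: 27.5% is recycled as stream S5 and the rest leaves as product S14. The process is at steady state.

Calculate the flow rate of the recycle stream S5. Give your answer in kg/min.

Overall H2SO4 balance (none leaves overhead): H2SO4 in fresh feed = H2SO4 in product, i.e. 694.4×0.298 = (1−0.275)·S13·0.798.
S13 = 206.93/(0.798×0.725) = 357.67 kg/min.
Recycle S5 = 0.275×357.67 = 98.36 kg/min.

98.36 kg/min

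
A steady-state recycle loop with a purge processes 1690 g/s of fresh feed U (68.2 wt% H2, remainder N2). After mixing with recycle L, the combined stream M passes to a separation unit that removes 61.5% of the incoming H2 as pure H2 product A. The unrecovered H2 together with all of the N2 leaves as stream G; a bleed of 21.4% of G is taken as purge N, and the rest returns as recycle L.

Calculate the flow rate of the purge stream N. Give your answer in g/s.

673.6 g/s

N2 enters only via U and leaves only via the purge: 1690×0.318 = 0.214×(N2 in G), and the separation unit passes all N2, so N2 in M = N2 in G = 2511.3 g/s.
H2 in M: m_A = 1690×0.682 + (1−0.214)·(1−0.615)·m_A, so m_A = 1152.6/0.6974 = 1652.7 g/s.
G = (1−0.615)×1652.7 + 2511.3 = 3147.6 g/s.
Purge N = 0.214×3147.6 = 673.59 g/s.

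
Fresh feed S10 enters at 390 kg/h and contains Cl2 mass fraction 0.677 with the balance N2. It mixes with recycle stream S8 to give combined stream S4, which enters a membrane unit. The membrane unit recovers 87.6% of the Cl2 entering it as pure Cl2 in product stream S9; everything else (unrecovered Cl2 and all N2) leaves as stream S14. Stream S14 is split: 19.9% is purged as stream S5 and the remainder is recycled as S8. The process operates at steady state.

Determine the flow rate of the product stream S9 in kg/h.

Cl2 in S4: m_A = 390×0.677 + (1−0.199)·(1−0.876)·m_A, so m_A = 264.03/0.9007 = 293.15 kg/h.
Product S9 = 0.876×293.15 = 256.8 kg/h.

256.8 kg/h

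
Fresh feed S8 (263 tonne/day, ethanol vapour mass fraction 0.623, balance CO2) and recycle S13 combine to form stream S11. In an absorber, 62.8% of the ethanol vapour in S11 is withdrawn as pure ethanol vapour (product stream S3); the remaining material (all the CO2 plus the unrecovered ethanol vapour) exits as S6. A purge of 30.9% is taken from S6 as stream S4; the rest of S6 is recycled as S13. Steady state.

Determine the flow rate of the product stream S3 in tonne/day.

ethanol vapour in S11: m_A = 263×0.623 + (1−0.309)·(1−0.628)·m_A, so m_A = 163.85/0.7429 = 220.54 tonne/day.
Product S3 = 0.628×220.54 = 138.5 tonne/day.

138.5 tonne/day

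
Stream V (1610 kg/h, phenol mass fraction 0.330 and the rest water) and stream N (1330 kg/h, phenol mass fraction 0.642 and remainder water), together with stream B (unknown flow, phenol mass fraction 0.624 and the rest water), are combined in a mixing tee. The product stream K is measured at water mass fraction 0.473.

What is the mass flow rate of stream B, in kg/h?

Let B be the unknown flow. Total out = 2940 + B.
water balance: 1554.8 + 0.376·B = 0.473·(2940 + B)
(0.376 − 0.473)·B = 0.473×2940 − 1554.8 = -164.22
B = -164.22 / -0.097 = 1693 kg/h

1693 kg/h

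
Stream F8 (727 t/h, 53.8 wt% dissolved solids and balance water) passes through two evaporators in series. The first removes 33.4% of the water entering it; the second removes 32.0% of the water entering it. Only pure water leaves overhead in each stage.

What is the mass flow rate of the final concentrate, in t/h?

water in feed = 727×0.462 = 335.87 t/h.
After stage 1: water left = (1−0.334)×335.87 = 223.69; stream total = 614.82 t/h.
After stage 2: water left = (1−0.320)×223.69 = 152.11; final concentrate = 543.24 t/h.

543.2 t/h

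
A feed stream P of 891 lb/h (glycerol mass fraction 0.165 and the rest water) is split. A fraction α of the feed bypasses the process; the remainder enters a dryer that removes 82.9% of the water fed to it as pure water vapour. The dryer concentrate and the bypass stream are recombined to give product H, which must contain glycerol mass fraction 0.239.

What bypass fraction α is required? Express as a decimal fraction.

0.553

All 891×0.165 = 147.02 lb/h of glycerol reaches H, so H = 147.02/0.239 = 615.13 lb/h and vapour = 275.87 lb/h.
The evaporator receives (1−α)·891 of feed at 0.835 water and removes 0.829 of that water:
0.829×0.835×(1−α)×891 = 275.87
(1−α) = 275.87/616.76 = 0.4473;  α = 0.5527.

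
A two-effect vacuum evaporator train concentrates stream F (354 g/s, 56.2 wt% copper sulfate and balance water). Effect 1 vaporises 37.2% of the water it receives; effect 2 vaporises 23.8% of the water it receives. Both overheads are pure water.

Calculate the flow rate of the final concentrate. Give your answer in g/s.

water in feed = 354×0.438 = 155.05 g/s.
After stage 1: water left = (1−0.372)×155.05 = 97.373; stream total = 296.32 g/s.
After stage 2: water left = (1−0.238)×97.373 = 74.198; final concentrate = 273.15 g/s.

273.1 g/s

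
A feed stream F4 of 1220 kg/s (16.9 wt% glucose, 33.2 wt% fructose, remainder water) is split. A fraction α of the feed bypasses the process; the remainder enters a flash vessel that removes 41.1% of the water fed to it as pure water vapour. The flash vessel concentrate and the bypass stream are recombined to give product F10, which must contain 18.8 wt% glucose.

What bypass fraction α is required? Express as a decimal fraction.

All 1220×0.169 = 206.18 kg/s of glucose reaches F10, so F10 = 206.18/0.188 = 1096.7 kg/s and vapour = 123.3 kg/s.
The evaporator receives (1−α)·1220 of feed at 0.499 water and removes 0.411 of that water:
0.411×0.499×(1−α)×1220 = 123.3
(1−α) = 123.3/250.21 = 0.4928;  α = 0.5072.

0.507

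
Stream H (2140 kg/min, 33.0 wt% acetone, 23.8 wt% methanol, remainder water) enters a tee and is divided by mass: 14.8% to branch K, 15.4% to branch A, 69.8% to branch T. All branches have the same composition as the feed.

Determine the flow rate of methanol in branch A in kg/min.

78.44 kg/min

Branch A total = 0.154×2140 = 329.56 kg/min.
methanol in A = 0.238×329.56 = 78.435 kg/min.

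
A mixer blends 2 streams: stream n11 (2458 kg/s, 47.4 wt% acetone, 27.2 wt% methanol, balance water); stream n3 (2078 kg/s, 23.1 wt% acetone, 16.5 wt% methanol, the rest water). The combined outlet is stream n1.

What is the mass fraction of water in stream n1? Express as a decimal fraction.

0.414

Total flow out = 2458 + 2078 = 4536 kg/s.
water in = 2458×0.254 + 2078×0.604 = 1879.4 kg/s.
water mass fraction in n1 = 1879.4/4536 = 0.414.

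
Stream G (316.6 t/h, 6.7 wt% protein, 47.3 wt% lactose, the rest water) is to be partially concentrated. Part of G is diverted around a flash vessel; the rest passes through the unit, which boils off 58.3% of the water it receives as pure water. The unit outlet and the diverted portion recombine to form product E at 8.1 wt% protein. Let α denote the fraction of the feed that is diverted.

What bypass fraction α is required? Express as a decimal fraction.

All 316.6×0.067 = 21.212 t/h of protein reaches E, so E = 21.212/0.081 = 261.88 t/h and vapour = 54.721 t/h.
The evaporator receives (1−α)·316.6 of feed at 0.460 water and removes 0.583 of that water:
0.583×0.460×(1−α)×316.6 = 54.721
(1−α) = 54.721/84.906 = 0.6445;  α = 0.3555.

0.356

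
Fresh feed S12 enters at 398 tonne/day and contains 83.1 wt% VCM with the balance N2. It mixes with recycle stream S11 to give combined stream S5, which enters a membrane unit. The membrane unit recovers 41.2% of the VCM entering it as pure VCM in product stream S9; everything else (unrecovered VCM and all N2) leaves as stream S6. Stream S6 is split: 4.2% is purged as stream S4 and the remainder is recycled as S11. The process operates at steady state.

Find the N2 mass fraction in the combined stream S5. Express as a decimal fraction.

0.679

N2 enters only via S12 and leaves only via the purge: 398×0.169 = 0.042×(N2 in S6), and the membrane unit passes all N2, so N2 in S5 = N2 in S6 = 1601.5 tonne/day.
VCM in S5: m_A = 398×0.831 + (1−0.042)·(1−0.412)·m_A, so m_A = 330.74/0.4367 = 757.36 tonne/day.
S5 = 757.36 + 1601.5 = 2358.8 tonne/day.
N2 fraction in S5 = 1601.5/2358.8 = 0.679.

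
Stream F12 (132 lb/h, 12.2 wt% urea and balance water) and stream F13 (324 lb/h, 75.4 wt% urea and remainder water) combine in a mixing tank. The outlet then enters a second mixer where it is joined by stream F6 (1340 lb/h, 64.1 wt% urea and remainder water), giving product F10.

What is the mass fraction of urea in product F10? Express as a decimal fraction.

Overall, product flow = 1796 lb/h.
urea in = 132×0.122 + 324×0.754 + 1340×0.641 = 1119.3 lb/h.
urea fraction in F10 = 0.623.

0.623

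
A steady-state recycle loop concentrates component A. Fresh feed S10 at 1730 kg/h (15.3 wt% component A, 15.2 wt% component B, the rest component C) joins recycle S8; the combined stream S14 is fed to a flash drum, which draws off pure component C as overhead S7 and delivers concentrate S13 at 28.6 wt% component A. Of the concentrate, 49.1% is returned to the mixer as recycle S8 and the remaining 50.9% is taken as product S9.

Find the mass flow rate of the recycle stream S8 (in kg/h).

892.8 kg/h

Overall component A balance (none leaves overhead): component A in fresh feed = component A in product, i.e. 1730×0.153 = (1−0.491)·S13·0.286.
S13 = 264.69/(0.286×0.509) = 1818.3 kg/h.
Recycle S8 = 0.491×1818.3 = 892.76 kg/h.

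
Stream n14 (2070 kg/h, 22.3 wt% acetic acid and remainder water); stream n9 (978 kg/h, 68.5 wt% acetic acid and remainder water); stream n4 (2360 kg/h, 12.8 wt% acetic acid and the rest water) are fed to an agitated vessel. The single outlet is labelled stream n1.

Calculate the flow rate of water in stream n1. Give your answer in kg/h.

3974 kg/h

water out = water in = 2070×0.777 + 978×0.315 + 2360×0.872 = 3974.4 kg/h.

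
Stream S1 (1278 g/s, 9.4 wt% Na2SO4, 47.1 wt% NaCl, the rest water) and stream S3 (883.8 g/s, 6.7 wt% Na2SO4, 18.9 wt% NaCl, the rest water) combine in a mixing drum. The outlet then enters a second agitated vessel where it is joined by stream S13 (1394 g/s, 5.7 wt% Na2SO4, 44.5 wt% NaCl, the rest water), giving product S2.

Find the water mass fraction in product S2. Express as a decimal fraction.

Overall, product flow = 3555.8 g/s.
water in = 1278×0.435 + 883.8×0.744 + 1394×0.498 = 1907.7 g/s.
water fraction in S2 = 0.537.

0.537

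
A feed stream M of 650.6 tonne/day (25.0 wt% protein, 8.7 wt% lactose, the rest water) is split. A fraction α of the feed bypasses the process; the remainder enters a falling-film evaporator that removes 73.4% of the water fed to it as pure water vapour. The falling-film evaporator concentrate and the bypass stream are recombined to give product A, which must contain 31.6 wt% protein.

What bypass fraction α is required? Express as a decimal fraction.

0.571

All 650.6×0.250 = 162.65 tonne/day of protein reaches A, so A = 162.65/0.316 = 514.72 tonne/day and vapour = 135.88 tonne/day.
The evaporator receives (1−α)·650.6 of feed at 0.663 water and removes 0.734 of that water:
0.734×0.663×(1−α)×650.6 = 135.88
(1−α) = 135.88/316.61 = 0.4292;  α = 0.5708.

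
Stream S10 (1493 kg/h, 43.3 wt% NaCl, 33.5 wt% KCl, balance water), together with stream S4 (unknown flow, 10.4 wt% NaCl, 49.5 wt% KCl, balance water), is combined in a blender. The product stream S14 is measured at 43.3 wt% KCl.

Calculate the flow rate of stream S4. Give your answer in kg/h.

2360 kg/h

Let S4 be the unknown flow. Total out = 1493 + S4.
KCl balance: 500.16 + 0.495·S4 = 0.433·(1493 + S4)
(0.495 − 0.433)·S4 = 0.433×1493 − 500.16 = 146.31
S4 = 146.31 / 0.062 = 2359.9 kg/h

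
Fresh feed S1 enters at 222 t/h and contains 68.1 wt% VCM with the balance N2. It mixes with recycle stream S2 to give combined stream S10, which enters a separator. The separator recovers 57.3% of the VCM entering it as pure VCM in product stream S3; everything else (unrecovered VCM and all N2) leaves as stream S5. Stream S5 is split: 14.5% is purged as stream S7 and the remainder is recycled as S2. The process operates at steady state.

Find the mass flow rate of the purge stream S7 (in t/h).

N2 enters only via S1 and leaves only via the purge: 222×0.319 = 0.145×(N2 in S5), and the separator passes all N2, so N2 in S10 = N2 in S5 = 488.4 t/h.
VCM in S10: m_A = 222×0.681 + (1−0.145)·(1−0.573)·m_A, so m_A = 151.18/0.6349 = 238.11 t/h.
S5 = (1−0.573)×238.11 + 488.4 = 590.07 t/h.
Purge S7 = 0.145×590.07 = 85.561 t/h.

85.56 t/h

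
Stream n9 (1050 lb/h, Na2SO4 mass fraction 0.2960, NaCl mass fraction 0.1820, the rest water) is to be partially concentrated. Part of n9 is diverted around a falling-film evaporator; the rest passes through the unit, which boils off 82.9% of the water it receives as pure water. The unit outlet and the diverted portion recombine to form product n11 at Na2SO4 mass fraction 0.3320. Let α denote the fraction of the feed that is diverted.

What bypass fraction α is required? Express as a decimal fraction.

0.749

All 1050×0.296 = 310.8 lb/h of Na2SO4 reaches n11, so n11 = 310.8/0.332 = 936.14 lb/h and vapour = 113.86 lb/h.
The evaporator receives (1−α)·1050 of feed at 0.522 water and removes 0.829 of that water:
0.829×0.522×(1−α)×1050 = 113.86
(1−α) = 113.86/454.37 = 0.2506;  α = 0.7494.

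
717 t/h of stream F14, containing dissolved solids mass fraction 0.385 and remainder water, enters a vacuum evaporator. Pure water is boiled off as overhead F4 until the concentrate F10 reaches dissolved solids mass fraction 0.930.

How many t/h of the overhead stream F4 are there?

420.2 t/h

dissolved solids is conserved: 717×0.385 = 276.05 t/h all reports to the concentrate.
Concentrate = 276.05/(target fraction) = 296.82 t/h.
Overhead = 717 − 296.82 = 420.18 t/h.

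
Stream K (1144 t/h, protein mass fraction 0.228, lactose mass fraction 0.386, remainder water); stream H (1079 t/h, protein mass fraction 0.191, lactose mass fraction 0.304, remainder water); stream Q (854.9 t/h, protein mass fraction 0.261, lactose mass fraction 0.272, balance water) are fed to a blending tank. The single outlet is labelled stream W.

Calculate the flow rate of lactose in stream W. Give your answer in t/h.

lactose out = lactose in = 1144×0.386 + 1079×0.304 + 854.9×0.272 = 1002.1 t/h.

1002 t/h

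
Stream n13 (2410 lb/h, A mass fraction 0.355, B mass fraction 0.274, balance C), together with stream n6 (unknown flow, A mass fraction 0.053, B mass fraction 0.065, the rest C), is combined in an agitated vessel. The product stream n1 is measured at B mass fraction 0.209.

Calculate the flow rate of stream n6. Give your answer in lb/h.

Let n6 be the unknown flow. Total out = 2410 + n6.
B balance: 660.34 + 0.065·n6 = 0.209·(2410 + n6)
(0.065 − 0.209)·n6 = 0.209×2410 − 660.34 = -156.65
n6 = -156.65 / -0.144 = 1087.8 lb/h

1088 lb/h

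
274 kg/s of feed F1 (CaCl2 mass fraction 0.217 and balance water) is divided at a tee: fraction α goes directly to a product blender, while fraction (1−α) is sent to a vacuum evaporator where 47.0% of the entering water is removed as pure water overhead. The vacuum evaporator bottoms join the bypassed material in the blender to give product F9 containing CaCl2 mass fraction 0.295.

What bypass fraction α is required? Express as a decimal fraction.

0.282

All 274×0.217 = 59.458 kg/s of CaCl2 reaches F9, so F9 = 59.458/0.295 = 201.55 kg/s and vapour = 72.447 kg/s.
The evaporator receives (1−α)·274 of feed at 0.783 water and removes 0.470 of that water:
0.470×0.783×(1−α)×274 = 72.447
(1−α) = 72.447/100.83 = 0.7185;  α = 0.2815.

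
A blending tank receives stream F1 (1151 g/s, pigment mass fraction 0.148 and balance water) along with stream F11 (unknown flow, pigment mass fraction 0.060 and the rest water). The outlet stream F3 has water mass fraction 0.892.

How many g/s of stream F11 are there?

Let F11 be the unknown flow. Total out = 1151 + F11.
water balance: 980.65 + 0.940·F11 = 0.892·(1151 + F11)
(0.940 − 0.892)·F11 = 0.892×1151 − 980.65 = 46.04
F11 = 46.04 / 0.048 = 959.17 g/s

959.2 g/s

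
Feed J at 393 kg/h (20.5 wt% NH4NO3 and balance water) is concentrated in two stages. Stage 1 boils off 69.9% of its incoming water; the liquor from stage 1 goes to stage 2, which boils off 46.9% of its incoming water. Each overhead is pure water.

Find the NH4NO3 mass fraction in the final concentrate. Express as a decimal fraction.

water in feed = 393×0.795 = 312.44 kg/h.
After stage 1: water left = (1−0.699)×312.44 = 94.043; stream total = 174.61 kg/h.
After stage 2: water left = (1−0.469)×94.043 = 49.937; final concentrate = 130.5 kg/h.
NH4NO3 fraction = 80.565/130.5 = 0.617.

0.617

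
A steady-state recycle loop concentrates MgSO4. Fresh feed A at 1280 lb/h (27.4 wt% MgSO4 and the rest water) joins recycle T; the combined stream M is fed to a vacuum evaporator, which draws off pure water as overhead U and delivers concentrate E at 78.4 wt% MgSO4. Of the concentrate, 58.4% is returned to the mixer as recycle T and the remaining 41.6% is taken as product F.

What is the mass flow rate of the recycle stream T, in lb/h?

Overall MgSO4 balance (none leaves overhead): MgSO4 in fresh feed = MgSO4 in product, i.e. 1280×0.274 = (1−0.584)·E·0.784.
E = 350.72/(0.784×0.416) = 1075.4 lb/h.
Recycle T = 0.584×1075.4 = 628.01 lb/h.

628 lb/h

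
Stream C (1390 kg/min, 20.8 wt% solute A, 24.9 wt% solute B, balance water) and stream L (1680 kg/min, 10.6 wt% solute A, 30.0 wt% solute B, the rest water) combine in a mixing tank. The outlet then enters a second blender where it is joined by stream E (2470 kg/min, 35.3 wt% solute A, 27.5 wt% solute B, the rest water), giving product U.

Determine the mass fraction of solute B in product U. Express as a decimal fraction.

Overall, product flow = 5540 kg/min.
solute B in = 1390×0.249 + 1680×0.300 + 2470×0.275 = 1529.4 kg/min.
solute B fraction in U = 0.276.

0.276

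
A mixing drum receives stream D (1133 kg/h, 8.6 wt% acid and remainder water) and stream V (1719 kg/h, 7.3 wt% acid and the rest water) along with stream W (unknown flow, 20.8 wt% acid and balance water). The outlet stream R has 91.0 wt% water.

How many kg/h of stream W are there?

286.1 kg/h

Let W be the unknown flow. Total out = 2852 + W.
water balance: 2629.1 + 0.792·W = 0.910·(2852 + W)
(0.792 − 0.910)·W = 0.910×2852 − 2629.1 = -33.755
W = -33.755 / -0.118 = 286.06 kg/h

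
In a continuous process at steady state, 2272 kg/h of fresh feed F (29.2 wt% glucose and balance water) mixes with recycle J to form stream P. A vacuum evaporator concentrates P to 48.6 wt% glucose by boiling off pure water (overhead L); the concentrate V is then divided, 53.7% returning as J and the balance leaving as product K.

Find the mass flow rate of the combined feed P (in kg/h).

Overall glucose balance (none leaves overhead): glucose in fresh feed = glucose in product, i.e. 2272×0.292 = (1−0.537)·V·0.486.
V = 663.42/(0.486×0.463) = 2948.3 kg/h.
Recycle J = 0.537×2948.3 = 1583.2 kg/h.
Combined feed P = 2272 + 1583.2 = 3855.2 kg/h.

3855 kg/h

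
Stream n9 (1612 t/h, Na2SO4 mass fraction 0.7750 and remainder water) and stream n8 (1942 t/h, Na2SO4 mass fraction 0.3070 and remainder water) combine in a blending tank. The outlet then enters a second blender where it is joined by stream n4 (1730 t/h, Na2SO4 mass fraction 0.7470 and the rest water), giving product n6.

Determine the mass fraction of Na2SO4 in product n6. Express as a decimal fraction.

0.5938

Overall, product flow = 5284 t/h.
Na2SO4 in = 1612×0.775 + 1942×0.307 + 1730×0.747 = 3137.8 t/h.
Na2SO4 fraction in n6 = 0.5938.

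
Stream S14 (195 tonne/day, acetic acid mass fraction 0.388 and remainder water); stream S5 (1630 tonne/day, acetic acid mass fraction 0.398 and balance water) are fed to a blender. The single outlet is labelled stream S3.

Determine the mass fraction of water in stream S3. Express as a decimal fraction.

Total flow out = 195 + 1630 = 1825 tonne/day.
water in = 195×0.612 + 1630×0.602 = 1100.6 tonne/day.
water mass fraction in S3 = 1100.6/1825 = 0.603.

0.603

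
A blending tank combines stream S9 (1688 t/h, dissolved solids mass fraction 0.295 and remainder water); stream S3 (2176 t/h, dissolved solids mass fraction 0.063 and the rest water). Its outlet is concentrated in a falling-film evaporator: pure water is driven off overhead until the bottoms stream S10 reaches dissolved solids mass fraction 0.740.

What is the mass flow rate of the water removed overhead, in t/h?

dissolved solids entering = 1688×0.295 + 2176×0.063 = 635.05 t/h.
All dissolved solids reports to S10, so S10 = 635.05/0.740 = 858.17 t/h.
Total feed = 3864 t/h; overhead = 3864 − 858.17 = 3005.8 t/h.

3006 t/h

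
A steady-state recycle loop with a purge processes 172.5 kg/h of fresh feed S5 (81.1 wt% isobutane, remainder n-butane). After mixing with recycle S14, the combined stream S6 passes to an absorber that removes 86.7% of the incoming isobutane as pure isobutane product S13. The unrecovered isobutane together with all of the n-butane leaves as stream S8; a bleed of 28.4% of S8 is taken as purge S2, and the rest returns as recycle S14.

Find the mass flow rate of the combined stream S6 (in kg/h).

269.4 kg/h

n-butane enters only via S5 and leaves only via the purge: 172.5×0.189 = 0.284×(n-butane in S8), and the absorber passes all n-butane, so n-butane in S6 = n-butane in S8 = 114.8 kg/h.
isobutane in S6: m_A = 172.5×0.811 + (1−0.284)·(1−0.867)·m_A, so m_A = 139.9/0.9048 = 154.62 kg/h.
S6 = 154.62 + 114.8 = 269.42 kg/h.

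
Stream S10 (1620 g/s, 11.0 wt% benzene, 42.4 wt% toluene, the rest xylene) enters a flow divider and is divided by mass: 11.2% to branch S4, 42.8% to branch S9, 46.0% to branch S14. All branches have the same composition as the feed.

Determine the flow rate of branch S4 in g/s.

Branch S4 flow = 0.112×1620 = 181.44 g/s.

181.4 g/s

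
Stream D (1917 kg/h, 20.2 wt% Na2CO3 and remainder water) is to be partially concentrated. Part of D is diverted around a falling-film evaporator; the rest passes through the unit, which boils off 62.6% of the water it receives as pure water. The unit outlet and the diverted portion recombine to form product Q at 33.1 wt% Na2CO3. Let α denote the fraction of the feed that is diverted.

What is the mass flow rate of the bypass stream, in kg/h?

All 1917×0.202 = 387.23 kg/h of Na2CO3 reaches Q, so Q = 387.23/0.331 = 1169.9 kg/h and vapour = 747.11 kg/h.
The evaporator receives (1−α)·1917 of feed at 0.798 water and removes 0.626 of that water:
0.626×0.798×(1−α)×1917 = 747.11
(1−α) = 747.11/957.63 = 0.7802;  α = 0.2198.
Bypass flow = 0.2198×1917 = 421.43 kg/h.

421.4 kg/h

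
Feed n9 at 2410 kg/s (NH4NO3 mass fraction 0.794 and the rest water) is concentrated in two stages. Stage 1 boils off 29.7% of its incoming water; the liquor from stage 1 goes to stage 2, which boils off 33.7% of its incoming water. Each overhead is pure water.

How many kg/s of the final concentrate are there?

2145 kg/s

water in feed = 2410×0.206 = 496.46 kg/s.
After stage 1: water left = (1−0.297)×496.46 = 349.01; stream total = 2262.6 kg/s.
After stage 2: water left = (1−0.337)×349.01 = 231.39; final concentrate = 2144.9 kg/s.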